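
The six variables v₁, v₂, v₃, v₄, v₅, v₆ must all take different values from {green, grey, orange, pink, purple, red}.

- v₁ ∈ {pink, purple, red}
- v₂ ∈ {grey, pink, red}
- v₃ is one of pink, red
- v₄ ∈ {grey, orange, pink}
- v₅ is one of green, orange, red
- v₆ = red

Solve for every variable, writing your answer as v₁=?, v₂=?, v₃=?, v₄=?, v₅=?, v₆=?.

v₁=purple, v₂=grey, v₃=pink, v₄=orange, v₅=green, v₆=red

v₆ must be red (only option left). Eliminate red elsewhere: v₁, v₂, v₃, v₅.
v₃'s domain is down to {pink}, so v₃ = pink. So v₁, v₂, v₄ can't be pink.
v₁ must be purple (only option left).
v₂'s domain is down to {grey}, so v₂ = grey. So v₄ can't be grey.
v₄'s domain is down to {orange}, so v₄ = orange. Strike orange from v₅.
v₅ has just one choice, so v₅ = green.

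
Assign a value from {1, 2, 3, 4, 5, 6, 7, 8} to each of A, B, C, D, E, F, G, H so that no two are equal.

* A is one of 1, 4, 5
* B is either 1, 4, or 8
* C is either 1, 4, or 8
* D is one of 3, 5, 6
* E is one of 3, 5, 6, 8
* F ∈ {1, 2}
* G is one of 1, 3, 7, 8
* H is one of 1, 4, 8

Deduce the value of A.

Among the 8 variables, 2 fits only F (and all 8 values in {1, 2, 3, 4, 5, 6, 7, 8} must be used), so F = 2.
The 7 still-open variables together cover exactly {1, 3, 4, 5, 6, 7, 8} — 7 values for 7 variables — and 7 appears only in G's list, so G = 7.
B, C, H between them cover only {1, 4, 8} — a naked triple. Remove those values from A, E.
So A = 5.

5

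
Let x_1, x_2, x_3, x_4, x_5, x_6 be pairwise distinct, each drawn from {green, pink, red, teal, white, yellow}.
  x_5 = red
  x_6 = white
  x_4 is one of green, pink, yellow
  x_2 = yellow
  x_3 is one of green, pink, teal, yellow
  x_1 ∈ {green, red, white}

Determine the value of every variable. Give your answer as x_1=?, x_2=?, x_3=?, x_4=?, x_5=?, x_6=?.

x_2 must be yellow (only option left). Eliminate yellow elsewhere: x_3, x_4.
x_5 has just one choice, so x_5 = red. Remove red from x_1.
x_6 has just one choice, so x_6 = white. So x_1 can't be white.
x_1 must be green (only option left). So x_3, x_4 can't be green.
x_4 has just one choice, so x_4 = pink. Eliminate pink elsewhere: x_3.
That leaves x_3 = teal.

x_1=green, x_2=yellow, x_3=teal, x_4=pink, x_5=red, x_6=white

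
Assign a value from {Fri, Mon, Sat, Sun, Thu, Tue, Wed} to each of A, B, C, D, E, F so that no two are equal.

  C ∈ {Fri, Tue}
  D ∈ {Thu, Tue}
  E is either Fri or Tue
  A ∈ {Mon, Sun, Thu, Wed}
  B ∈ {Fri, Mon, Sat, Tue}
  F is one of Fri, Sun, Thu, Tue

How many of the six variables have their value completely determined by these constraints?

2

C and E between them cover only {Fri, Tue} — a naked pair. Remove those values from B, D, F.
D's domain is down to {Thu}, so D = Thu. Eliminate Thu elsewhere: A, F.
F's domain is down to {Sun}, so F = Sun. Remove Sun from A.
Determined: D=Thu, F=Sun. The other variables each still have more than one consistent value. That makes 2.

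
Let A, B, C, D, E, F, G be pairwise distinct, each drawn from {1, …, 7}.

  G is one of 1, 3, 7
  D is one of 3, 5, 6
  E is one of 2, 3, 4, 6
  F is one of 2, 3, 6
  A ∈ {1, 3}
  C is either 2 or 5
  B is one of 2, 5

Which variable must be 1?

A

The 7 variables together cover exactly {1, 2, 3, 4, 5, 6, 7} — 7 values for 7 variables — and 4 appears only in E's list, so E = 4.
The 6 still-open variables draw from only 6 values {1, 2, 3, 5, 6, 7}, so each is used; only G can be 7, hence G = 7.
The 5 still-open variables together cover exactly {1, 2, 3, 5, 6} — 5 values for 5 variables — and 1 appears only in A's list, so A = 1.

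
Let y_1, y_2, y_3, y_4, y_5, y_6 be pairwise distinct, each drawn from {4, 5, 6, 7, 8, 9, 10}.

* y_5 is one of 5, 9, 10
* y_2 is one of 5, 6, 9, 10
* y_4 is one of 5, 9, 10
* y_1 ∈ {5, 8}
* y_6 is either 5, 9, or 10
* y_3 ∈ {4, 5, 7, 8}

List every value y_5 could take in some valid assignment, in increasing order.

y_4, y_5, y_6 share exactly the 3 values {5, 9, 10}; by pigeonhole those values go to them, so strike 5, 9, 10 from y_1, y_2, y_3.
y_1's domain is down to {8}, so y_1 = 8. Remove 8 from y_3.
That leaves y_2 = 6.
No further eliminations apply; y_5 can still be any of 5, 9, 10.

5, 9, 10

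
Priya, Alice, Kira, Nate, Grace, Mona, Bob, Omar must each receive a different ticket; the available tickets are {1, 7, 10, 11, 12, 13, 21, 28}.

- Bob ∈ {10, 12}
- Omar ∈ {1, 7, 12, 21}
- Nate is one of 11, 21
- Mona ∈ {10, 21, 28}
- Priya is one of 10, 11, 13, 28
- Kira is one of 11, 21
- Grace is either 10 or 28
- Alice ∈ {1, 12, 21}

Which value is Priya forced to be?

The 8 variables together cover exactly {1, 7, 10, 11, 12, 13, 21, 28} — 8 values for 8 variables — and 7 appears only in Omar's list, so Omar = 7.
The 7 still-open variables draw from only 7 values {1, 10, 11, 12, 13, 21, 28}, so each is used; only Alice can be 1, hence Alice = 1.
The 6 still-open variables together cover exactly {10, 11, 12, 13, 21, 28} — 6 values for 6 variables — and 12 appears only in Bob's list, so Bob = 12.
Among the 5 still-open variables, 13 fits only Priya (and all 5 values in {10, 11, 13, 21, 28} must be used), so Priya = 13.

13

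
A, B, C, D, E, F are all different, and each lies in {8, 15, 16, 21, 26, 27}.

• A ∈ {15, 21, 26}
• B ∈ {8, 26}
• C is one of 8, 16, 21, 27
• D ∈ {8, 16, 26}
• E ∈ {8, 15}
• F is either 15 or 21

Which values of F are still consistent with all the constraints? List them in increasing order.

The 6 variables draw from only 6 values {8, 15, 16, 21, 26, 27}, so each is used; only C can be 27, hence C = 27.
Among the 5 still-open variables, 16 fits only D (and all 5 values in {8, 15, 16, 21, 26} must be used), so D = 16.
No further eliminations apply; F can still be any of 15, 21.

15, 21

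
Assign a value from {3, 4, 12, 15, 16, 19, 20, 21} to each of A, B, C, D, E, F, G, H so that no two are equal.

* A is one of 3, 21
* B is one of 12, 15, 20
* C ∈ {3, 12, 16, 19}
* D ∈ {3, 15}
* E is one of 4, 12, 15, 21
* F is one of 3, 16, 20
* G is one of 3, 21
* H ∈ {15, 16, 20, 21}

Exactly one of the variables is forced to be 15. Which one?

D

The 8 variables together cover exactly {3, 4, 12, 15, 16, 19, 20, 21} — 8 values for 8 variables — and 4 appears only in E's list, so E = 4.
Among the 7 still-open variables, 19 fits only C (and all 7 values in {3, 12, 15, 16, 19, 20, 21} must be used), so C = 19.
Among the 6 still-open variables, 12 fits only B (and all 6 values in {3, 12, 15, 16, 20, 21} must be used), so B = 12.
The 2 variables A and G are confined to {3, 21}, which locks those values in; drop them from D, F, H.
So 15 goes to D.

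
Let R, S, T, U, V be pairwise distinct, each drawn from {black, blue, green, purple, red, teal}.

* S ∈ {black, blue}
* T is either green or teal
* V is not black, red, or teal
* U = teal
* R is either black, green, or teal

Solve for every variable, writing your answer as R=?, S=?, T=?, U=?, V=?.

R=black, S=blue, T=green, U=teal, V=purple

U must be teal (only option left). Eliminate teal elsewhere: R, T.
T's domain is down to {green}, so T = green. Remove green from R, V.
That leaves R = black. So S can't be black.
That leaves S = blue. Remove blue from V.
That leaves V = purple.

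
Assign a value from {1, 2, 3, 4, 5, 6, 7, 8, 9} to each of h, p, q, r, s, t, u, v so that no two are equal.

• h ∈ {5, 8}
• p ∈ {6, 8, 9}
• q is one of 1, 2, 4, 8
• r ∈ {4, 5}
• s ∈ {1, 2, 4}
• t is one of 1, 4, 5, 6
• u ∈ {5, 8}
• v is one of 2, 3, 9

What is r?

4

Among the 8 variables, 3 fits only v (and all 8 values in {1, 2, 3, 4, 5, 6, 8, 9} must be used), so v = 3.
The 7 still-open variables together cover exactly {1, 2, 4, 5, 6, 8, 9} — 7 values for 7 variables — and 9 appears only in p's list, so p = 9.
The 6 still-open variables together cover exactly {1, 2, 4, 5, 6, 8} — 6 values for 6 variables — and 6 appears only in t's list, so t = 6.
h and u share exactly the 2 values {5, 8}; by pigeonhole those values go to them, so strike 5, 8 from q, r.
So r = 4.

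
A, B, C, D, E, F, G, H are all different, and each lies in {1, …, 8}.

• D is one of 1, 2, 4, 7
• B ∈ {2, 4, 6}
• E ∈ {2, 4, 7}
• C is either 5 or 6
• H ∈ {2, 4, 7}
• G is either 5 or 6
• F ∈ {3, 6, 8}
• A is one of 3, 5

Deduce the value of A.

3

The 8 variables together cover exactly {1, 2, 3, 4, 5, 6, 7, 8} — 8 values for 8 variables — and 1 appears only in D's list, so D = 1.
Among the 7 still-open variables, 8 fits only F (and all 7 values in {2, 3, 4, 5, 6, 7, 8} must be used), so F = 8.
The 6 still-open variables together cover exactly {2, 3, 4, 5, 6, 7} — 6 values for 6 variables — and 3 appears only in A's list, so A = 3.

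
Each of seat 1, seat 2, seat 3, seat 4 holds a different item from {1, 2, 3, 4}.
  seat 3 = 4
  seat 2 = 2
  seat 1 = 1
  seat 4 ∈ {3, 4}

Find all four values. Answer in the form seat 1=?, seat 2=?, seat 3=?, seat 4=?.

seat 1=1, seat 2=2, seat 3=4, seat 4=3

seat 1's domain is down to {1}, so seat 1 = 1.
seat 2 has just one choice, so seat 2 = 2.
seat 3 must be 4 (only option left). Strike 4 from seat 4.
seat 4's domain is down to {3}, so seat 4 = 3.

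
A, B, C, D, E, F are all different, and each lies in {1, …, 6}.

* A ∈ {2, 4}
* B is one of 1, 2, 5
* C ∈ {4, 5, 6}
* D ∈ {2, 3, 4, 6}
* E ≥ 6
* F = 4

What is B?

1

E has just one choice, so E = 6. Eliminate 6 elsewhere: C, D.
F has just one choice, so F = 4. Remove 4 from A, C, D.
A must be 2 (only option left). Strike 2 from B, D.
C must be 5 (only option left). Remove 5 from B.
So B = 1.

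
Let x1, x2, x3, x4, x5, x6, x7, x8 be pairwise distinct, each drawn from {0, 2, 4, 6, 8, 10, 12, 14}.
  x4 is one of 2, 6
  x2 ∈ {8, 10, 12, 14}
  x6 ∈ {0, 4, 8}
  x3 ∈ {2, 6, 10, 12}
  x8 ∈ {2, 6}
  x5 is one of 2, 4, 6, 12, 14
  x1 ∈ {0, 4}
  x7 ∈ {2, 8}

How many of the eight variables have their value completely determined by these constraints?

x4 and x8 between them cover only {2, 6} — a naked pair. Remove those values from x3, x5, x7.
x7's domain is down to {8}, so x7 = 8. Eliminate 8 elsewhere: x2, x6.
The 2 variables x1 and x6 are confined to {0, 4}, which locks those values in; drop them from x5.
Determined: x7=8. The other variables each still have more than one consistent value. That makes 1.

1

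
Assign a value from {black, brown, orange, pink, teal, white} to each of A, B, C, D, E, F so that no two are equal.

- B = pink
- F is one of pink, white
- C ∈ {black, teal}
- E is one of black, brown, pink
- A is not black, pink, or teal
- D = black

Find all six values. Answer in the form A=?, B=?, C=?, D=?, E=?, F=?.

A=orange, B=pink, C=teal, D=black, E=brown, F=white

B must be pink (only option left). Strike pink from E, F.
D must be black (only option left). So C, E can't be black.
E must be brown (only option left). So A can't be brown.
That leaves F = white. So A can't be white.
A has just one choice, so A = orange.
C must be teal (only option left).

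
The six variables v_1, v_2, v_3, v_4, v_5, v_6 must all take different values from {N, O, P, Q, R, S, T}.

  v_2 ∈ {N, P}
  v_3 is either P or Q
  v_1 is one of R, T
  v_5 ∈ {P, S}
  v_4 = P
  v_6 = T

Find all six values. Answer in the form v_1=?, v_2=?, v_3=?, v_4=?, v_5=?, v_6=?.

v_1=R, v_2=N, v_3=Q, v_4=P, v_5=S, v_6=T

v_4's domain is down to {P}, so v_4 = P. Remove P from v_2, v_3, v_5.
That leaves v_5 = S.
v_6 has just one choice, so v_6 = T. So v_1 can't be T.
v_1's domain is down to {R}, so v_1 = R.
That leaves v_2 = N.
That leaves v_3 = Q.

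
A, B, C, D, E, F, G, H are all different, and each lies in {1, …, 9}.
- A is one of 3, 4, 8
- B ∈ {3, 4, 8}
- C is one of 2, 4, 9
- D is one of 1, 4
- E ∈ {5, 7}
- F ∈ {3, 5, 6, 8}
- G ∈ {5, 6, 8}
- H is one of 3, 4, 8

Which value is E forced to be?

The 3 variables A, B, H are confined to {3, 4, 8}, which locks those values in; drop them from C, D, F, G.
D's domain is down to {1}, so D = 1.
The 2 variables F and G are confined to {5, 6}, which locks those values in; drop them from E.
So E = 7.

7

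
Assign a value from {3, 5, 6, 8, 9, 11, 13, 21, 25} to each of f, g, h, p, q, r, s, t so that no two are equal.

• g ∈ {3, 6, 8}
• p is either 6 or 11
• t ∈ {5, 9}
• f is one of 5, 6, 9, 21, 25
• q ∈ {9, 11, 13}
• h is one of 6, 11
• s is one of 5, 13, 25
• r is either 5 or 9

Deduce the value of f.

The 2 variables h and p are confined to {6, 11}, which locks those values in; drop them from f, g, q.
r and t between them cover only {5, 9} — a naked pair. Remove those values from f, q, s.
q's domain is down to {13}, so q = 13. Remove 13 from s.
s must be 25 (only option left). So f can't be 25.
So f = 21.

21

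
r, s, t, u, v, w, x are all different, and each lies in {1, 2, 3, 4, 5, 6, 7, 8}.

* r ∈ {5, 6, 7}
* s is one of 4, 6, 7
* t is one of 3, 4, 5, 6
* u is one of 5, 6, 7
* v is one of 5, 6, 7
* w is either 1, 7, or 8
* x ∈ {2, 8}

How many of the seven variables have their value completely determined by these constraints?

2

r, u, v share exactly the 3 values {5, 6, 7}; by pigeonhole those values go to them, so strike 5, 6, 7 from s, t, w.
That leaves s = 4. So t can't be 4.
t's domain is down to {3}, so t = 3.
Determined: s=4, t=3. The other variables each still have more than one consistent value. That makes 2.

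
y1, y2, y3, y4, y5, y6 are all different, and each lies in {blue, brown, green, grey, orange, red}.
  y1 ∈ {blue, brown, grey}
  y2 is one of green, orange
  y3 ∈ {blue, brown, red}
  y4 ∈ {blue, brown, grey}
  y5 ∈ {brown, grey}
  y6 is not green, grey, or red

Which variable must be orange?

y6

The 6 variables draw from only 6 values {blue, brown, green, grey, orange, red}, so each is used; only y2 can be green, hence y2 = green.
The 5 still-open variables draw from only 5 values {blue, brown, grey, orange, red}, so each is used; only y6 can be orange, hence y6 = orange.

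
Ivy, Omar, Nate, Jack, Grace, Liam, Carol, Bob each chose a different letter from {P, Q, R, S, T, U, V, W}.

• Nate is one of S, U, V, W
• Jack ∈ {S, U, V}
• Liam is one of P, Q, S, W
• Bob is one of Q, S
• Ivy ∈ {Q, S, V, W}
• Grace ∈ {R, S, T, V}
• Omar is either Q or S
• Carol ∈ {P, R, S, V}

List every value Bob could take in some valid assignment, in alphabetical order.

Q, S

Among the 8 variables, T fits only Grace (and all 8 values in {P, Q, R, S, T, U, V, W} must be used), so Grace = T.
Among the 7 still-open variables, R fits only Carol (and all 7 values in {P, Q, R, S, U, V, W} must be used), so Carol = R.
The 6 still-open variables draw from only 6 values {P, Q, S, U, V, W}, so each is used; only Liam can be P, hence Liam = P.
The 2 variables Omar and Bob are confined to {Q, S}, which locks those values in; drop them from Ivy, Nate, Jack.
No further eliminations apply; Bob can still be any of Q, S.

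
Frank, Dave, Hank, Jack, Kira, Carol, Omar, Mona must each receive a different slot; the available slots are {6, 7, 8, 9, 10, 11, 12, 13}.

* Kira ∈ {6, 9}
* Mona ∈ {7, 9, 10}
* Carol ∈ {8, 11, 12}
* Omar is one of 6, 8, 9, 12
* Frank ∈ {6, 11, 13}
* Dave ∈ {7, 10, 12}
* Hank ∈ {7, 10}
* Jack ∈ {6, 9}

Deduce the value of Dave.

12

The 8 variables together cover exactly {6, 7, 8, 9, 10, 11, 12, 13} — 8 values for 8 variables — and 13 appears only in Frank's list, so Frank = 13.
The 7 still-open variables draw from only 7 values {6, 7, 8, 9, 10, 11, 12}, so each is used; only Carol can be 11, hence Carol = 11.
The 6 still-open variables draw from only 6 values {6, 7, 8, 9, 10, 12}, so each is used; only Omar can be 8, hence Omar = 8.
Among the 5 still-open variables, 12 fits only Dave (and all 5 values in {6, 7, 9, 10, 12} must be used), so Dave = 12.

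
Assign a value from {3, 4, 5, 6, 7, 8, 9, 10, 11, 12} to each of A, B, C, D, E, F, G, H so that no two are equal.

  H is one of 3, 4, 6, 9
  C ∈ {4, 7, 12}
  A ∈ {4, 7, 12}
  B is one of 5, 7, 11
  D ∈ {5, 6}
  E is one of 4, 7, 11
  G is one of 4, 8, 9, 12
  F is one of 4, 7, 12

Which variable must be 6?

The 3 variables A, C, F are confined to {4, 7, 12}, which locks those values in; drop them from B, E, G, H.
E's domain is down to {11}, so E = 11. Strike 11 from B.
B's domain is down to {5}, so B = 5. Remove 5 from D.
So 6 goes to D.

D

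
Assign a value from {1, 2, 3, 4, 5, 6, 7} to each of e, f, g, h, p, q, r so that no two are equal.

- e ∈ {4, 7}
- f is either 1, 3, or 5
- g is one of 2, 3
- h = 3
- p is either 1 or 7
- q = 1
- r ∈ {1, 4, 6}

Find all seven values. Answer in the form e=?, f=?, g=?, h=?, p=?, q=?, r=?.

h has just one choice, so h = 3. So f, g can't be 3.
That leaves q = 1. Eliminate 1 elsewhere: f, p, r.
That leaves f = 5.
That leaves g = 2.
That leaves p = 7. Strike 7 from e.
e's domain is down to {4}, so e = 4. So r can't be 4.
r has just one choice, so r = 6.

e=4, f=5, g=2, h=3, p=7, q=1, r=6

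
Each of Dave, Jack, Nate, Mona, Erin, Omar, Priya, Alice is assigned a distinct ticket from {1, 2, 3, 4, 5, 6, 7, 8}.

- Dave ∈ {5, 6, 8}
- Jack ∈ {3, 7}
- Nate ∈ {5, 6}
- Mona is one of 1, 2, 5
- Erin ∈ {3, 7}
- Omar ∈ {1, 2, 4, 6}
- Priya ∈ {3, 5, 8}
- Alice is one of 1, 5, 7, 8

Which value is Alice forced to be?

Among the 8 variables, 4 fits only Omar (and all 8 values in {1, 2, 3, 4, 5, 6, 7, 8} must be used), so Omar = 4.
Among the 7 still-open variables, 2 fits only Mona (and all 7 values in {1, 2, 3, 5, 6, 7, 8} must be used), so Mona = 2.
Among the 6 still-open variables, 1 fits only Alice (and all 6 values in {1, 3, 5, 6, 7, 8} must be used), so Alice = 1.

1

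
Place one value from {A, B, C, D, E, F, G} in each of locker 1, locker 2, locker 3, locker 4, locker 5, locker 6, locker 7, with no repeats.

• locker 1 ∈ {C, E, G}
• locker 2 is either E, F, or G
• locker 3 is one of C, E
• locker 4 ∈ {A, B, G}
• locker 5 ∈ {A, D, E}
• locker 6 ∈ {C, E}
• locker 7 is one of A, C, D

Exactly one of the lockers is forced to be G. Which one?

Among the 7 variables, B fits only locker 4 (and all 7 values in {A, B, C, D, E, F, G} must be used), so locker 4 = B.
The 6 still-open variables together cover exactly {A, C, D, E, F, G} — 6 values for 6 variables — and F appears only in locker 2's list, so locker 2 = F.
Among the 5 still-open variables, G fits only locker 1 (and all 5 values in {A, C, D, E, G} must be used), so locker 1 = G.

locker 1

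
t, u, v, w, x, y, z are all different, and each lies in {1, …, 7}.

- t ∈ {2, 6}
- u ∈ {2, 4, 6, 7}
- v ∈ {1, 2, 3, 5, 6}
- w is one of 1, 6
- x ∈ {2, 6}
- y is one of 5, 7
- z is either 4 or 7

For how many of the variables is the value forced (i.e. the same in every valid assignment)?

The 7 variables together cover exactly {1, 2, 3, 4, 5, 6, 7} — 7 values for 7 variables — and 3 appears only in v's list, so v = 3.
Among the 6 still-open variables, 1 fits only w (and all 6 values in {1, 2, 4, 5, 6, 7} must be used), so w = 1.
The 5 still-open variables together cover exactly {2, 4, 5, 6, 7} — 5 values for 5 variables — and 5 appears only in y's list, so y = 5.
t and x share exactly the 2 values {2, 6}; by pigeonhole those values go to them, so strike 2, 6 from u.
Determined: v=3, w=1, y=5. The other variables each still have more than one consistent value. That makes 3.

3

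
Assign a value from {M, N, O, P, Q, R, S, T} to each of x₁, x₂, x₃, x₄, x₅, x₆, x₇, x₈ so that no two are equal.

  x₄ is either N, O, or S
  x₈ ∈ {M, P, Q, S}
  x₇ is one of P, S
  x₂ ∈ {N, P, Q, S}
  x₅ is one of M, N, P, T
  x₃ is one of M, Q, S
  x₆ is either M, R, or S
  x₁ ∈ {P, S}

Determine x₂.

The 8 variables draw from only 8 values {M, N, O, P, Q, R, S, T}, so each is used; only x₄ can be O, hence x₄ = O.
Among the 7 still-open variables, R fits only x₆ (and all 7 values in {M, N, P, Q, R, S, T} must be used), so x₆ = R.
Among the 6 still-open variables, T fits only x₅ (and all 6 values in {M, N, P, Q, S, T} must be used), so x₅ = T.
Among the 5 still-open variables, N fits only x₂ (and all 5 values in {M, N, P, Q, S} must be used), so x₂ = N.

N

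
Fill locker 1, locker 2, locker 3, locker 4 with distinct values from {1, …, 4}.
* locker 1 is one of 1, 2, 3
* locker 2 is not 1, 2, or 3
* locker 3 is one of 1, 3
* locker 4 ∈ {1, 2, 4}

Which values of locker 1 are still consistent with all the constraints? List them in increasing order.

1, 2, 3

locker 2 must be 4 (only option left). Eliminate 4 elsewhere: locker 4.
No further eliminations apply; locker 1 can still be any of 1, 2, 3.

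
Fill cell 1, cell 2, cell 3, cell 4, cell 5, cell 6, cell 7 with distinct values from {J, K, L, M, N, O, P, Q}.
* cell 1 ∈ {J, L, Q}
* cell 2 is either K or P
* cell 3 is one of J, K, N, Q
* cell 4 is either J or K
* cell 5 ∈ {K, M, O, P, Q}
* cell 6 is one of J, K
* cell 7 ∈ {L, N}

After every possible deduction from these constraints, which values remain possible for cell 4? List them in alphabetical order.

cell 4 and cell 6 between them cover only {J, K} — a naked pair. Remove those values from cell 1, cell 2, cell 3, cell 5.
cell 2 must be P (only option left). Strike P from cell 5.
cell 1, cell 3, cell 7 between them cover only {L, N, Q} — a naked triple. Remove those values from cell 5.
No further eliminations apply; cell 4 can still be any of J, K.

J, K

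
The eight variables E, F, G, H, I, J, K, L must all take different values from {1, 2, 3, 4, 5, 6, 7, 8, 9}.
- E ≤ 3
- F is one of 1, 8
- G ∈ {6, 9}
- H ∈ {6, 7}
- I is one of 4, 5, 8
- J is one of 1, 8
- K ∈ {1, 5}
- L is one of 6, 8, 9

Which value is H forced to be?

The 2 variables F and J are confined to {1, 8}, which locks those values in; drop them from E, I, K, L.
K must be 5 (only option left). Remove 5 from I.
I must be 4 (only option left).
G and L share exactly the 2 values {6, 9}; by pigeonhole those values go to them, so strike 6, 9 from H.
So H = 7.

7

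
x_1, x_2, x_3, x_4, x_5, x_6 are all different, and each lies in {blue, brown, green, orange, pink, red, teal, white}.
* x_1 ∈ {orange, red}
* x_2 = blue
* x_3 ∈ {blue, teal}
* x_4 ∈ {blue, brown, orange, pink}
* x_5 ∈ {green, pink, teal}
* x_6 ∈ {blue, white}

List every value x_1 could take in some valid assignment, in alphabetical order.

x_2 has just one choice, so x_2 = blue. Eliminate blue elsewhere: x_3, x_4, x_6.
x_3 must be teal (only option left). Eliminate teal elsewhere: x_5.
x_6 must be white (only option left).
No further eliminations apply; x_1 can still be any of orange, red.

orange, red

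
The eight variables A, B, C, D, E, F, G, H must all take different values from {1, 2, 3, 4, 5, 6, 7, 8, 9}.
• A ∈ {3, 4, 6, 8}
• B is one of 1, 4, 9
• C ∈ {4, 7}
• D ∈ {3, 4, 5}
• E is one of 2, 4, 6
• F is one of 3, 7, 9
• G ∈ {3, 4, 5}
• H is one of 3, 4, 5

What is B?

D, G, H between them cover only {3, 4, 5} — a naked triple. Remove those values from A, B, C, E, F.
That leaves C = 7. Eliminate 7 elsewhere: F.
That leaves F = 9. Strike 9 from B.
So B = 1.

1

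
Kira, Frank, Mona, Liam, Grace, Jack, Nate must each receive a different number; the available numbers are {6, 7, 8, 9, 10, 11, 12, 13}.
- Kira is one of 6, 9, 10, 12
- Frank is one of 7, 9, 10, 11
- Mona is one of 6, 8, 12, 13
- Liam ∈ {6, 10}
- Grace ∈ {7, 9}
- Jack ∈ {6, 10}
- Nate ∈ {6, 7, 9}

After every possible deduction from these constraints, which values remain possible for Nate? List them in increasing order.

The 2 variables Liam and Jack are confined to {6, 10}, which locks those values in; drop them from Kira, Frank, Mona, Nate.
Grace and Nate share exactly the 2 values {7, 9}; by pigeonhole those values go to them, so strike 7, 9 from Kira, Frank.
Kira must be 12 (only option left). Eliminate 12 elsewhere: Mona.
Frank must be 11 (only option left).
No further eliminations apply; Nate can still be any of 7, 9.

7, 9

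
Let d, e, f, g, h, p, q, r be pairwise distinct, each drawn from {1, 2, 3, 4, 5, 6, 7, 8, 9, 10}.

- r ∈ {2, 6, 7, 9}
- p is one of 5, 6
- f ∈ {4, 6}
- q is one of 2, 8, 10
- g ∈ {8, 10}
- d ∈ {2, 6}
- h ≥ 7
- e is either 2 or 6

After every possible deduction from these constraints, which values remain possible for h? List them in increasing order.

The 8 variables together cover exactly {2, 4, 5, 6, 7, 8, 9, 10} — 8 values for 8 variables — and 4 appears only in f's list, so f = 4.
Among the 7 still-open variables, 5 fits only p (and all 7 values in {2, 5, 6, 7, 8, 9, 10} must be used), so p = 5.
d and e share exactly the 2 values {2, 6}; by pigeonhole those values go to them, so strike 2, 6 from q, r.
The 2 variables g and q are confined to {8, 10}, which locks those values in; drop them from h.
No further eliminations apply; h can still be any of 7, 9.

7, 9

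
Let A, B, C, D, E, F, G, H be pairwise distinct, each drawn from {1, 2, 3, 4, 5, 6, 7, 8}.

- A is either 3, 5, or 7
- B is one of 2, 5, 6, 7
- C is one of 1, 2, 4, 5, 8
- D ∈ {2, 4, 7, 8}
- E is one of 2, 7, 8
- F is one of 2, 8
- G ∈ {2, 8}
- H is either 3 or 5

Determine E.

The 8 variables together cover exactly {1, 2, 3, 4, 5, 6, 7, 8} — 8 values for 8 variables — and 1 appears only in C's list, so C = 1.
Among the 7 still-open variables, 4 fits only D (and all 7 values in {2, 3, 4, 5, 6, 7, 8} must be used), so D = 4.
The 6 still-open variables together cover exactly {2, 3, 5, 6, 7, 8} — 6 values for 6 variables — and 6 appears only in B's list, so B = 6.
The 2 variables F and G are confined to {2, 8}, which locks those values in; drop them from E.
So E = 7.

7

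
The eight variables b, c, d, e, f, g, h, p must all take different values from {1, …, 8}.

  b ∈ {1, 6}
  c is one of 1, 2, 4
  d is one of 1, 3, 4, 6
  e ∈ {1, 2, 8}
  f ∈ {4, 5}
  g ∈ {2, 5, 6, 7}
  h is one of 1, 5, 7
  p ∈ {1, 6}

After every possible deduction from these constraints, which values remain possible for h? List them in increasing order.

The 8 variables draw from only 8 values {1, 2, 3, 4, 5, 6, 7, 8}, so each is used; only d can be 3, hence d = 3.
The 7 still-open variables together cover exactly {1, 2, 4, 5, 6, 7, 8} — 7 values for 7 variables — and 8 appears only in e's list, so e = 8.
b and p between them cover only {1, 6} — a naked pair. Remove those values from c, g, h.
No further eliminations apply; h can still be any of 5, 7.

5, 7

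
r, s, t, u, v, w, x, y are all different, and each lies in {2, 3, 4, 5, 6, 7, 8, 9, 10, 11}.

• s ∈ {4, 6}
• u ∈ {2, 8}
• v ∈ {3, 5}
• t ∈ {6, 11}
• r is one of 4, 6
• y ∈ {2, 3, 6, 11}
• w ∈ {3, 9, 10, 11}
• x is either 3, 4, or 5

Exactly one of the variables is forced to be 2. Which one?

y

r and s between them cover only {4, 6} — a naked pair. Remove those values from t, x, y.
That leaves t = 11. Strike 11 from w, y.
The 2 variables v and x are confined to {3, 5}, which locks those values in; drop them from w, y.
So 2 goes to y.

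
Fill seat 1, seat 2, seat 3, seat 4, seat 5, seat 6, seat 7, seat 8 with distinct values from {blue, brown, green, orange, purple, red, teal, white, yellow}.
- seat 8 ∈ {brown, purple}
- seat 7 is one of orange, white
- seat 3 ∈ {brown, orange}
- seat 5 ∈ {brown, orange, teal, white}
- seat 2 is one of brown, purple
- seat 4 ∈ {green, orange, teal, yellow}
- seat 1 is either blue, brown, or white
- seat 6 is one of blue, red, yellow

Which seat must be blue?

seat 1

The 2 variables seat 2 and seat 8 are confined to {brown, purple}, which locks those values in; drop them from seat 1, seat 3, seat 5.
seat 3's domain is down to {orange}, so seat 3 = orange. Eliminate orange elsewhere: seat 4, seat 5, seat 7.
seat 7 has just one choice, so seat 7 = white. Strike white from seat 1, seat 5.
So blue goes to seat 1.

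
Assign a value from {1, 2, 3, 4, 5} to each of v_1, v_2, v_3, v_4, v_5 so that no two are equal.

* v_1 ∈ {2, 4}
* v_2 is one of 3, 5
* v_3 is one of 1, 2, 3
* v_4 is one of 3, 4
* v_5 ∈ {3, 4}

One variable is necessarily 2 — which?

v_1

Among the 5 variables, 1 fits only v_3 (and all 5 values in {1, 2, 3, 4, 5} must be used), so v_3 = 1.
The 4 still-open variables together cover exactly {2, 3, 4, 5} — 4 values for 4 variables — and 2 appears only in v_1's list, so v_1 = 2.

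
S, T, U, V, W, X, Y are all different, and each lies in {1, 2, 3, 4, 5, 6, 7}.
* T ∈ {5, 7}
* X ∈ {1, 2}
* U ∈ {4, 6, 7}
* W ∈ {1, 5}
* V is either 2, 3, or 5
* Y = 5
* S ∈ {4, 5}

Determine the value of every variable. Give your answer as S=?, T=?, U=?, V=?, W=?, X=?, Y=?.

S=4, T=7, U=6, V=3, W=1, X=2, Y=5

Y has just one choice, so Y = 5. Remove 5 from S, T, V, W.
S must be 4 (only option left). Strike 4 from U.
That leaves T = 7. So U can't be 7.
U has just one choice, so U = 6.
That leaves W = 1. So X can't be 1.
X's domain is down to {2}, so X = 2. Eliminate 2 elsewhere: V.
V has just one choice, so V = 3.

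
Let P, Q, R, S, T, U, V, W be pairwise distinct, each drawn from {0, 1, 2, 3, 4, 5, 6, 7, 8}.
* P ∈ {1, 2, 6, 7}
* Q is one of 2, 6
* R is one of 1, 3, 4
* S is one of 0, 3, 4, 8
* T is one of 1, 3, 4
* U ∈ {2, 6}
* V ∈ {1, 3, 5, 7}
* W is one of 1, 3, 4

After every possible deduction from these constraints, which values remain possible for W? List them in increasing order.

1, 3, 4

Q and U between them cover only {2, 6} — a naked pair. Remove those values from P.
The 3 variables R, T, W are confined to {1, 3, 4}, which locks those values in; drop them from P, S, V.
P must be 7 (only option left). Strike 7 from V.
V must be 5 (only option left).
No further eliminations apply; W can still be any of 1, 3, 4.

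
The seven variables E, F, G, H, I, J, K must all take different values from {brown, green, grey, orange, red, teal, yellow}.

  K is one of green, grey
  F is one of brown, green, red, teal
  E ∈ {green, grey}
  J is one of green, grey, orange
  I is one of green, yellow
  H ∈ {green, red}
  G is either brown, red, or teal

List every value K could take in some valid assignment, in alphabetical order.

The 7 variables together cover exactly {brown, green, grey, orange, red, teal, yellow} — 7 values for 7 variables — and orange appears only in J's list, so J = orange.
Among the 6 still-open variables, yellow fits only I (and all 6 values in {brown, green, grey, red, teal, yellow} must be used), so I = yellow.
The 2 variables E and K are confined to {green, grey}, which locks those values in; drop them from F, H.
H must be red (only option left). Eliminate red elsewhere: F, G.
No further eliminations apply; K can still be any of green, grey.

green, grey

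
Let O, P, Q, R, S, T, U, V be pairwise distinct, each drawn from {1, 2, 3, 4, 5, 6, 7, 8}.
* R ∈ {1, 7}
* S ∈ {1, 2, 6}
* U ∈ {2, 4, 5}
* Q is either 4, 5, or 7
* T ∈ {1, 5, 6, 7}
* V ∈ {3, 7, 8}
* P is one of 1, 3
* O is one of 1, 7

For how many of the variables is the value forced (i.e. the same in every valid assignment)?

The 8 variables draw from only 8 values {1, 2, 3, 4, 5, 6, 7, 8}, so each is used; only V can be 8, hence V = 8.
The 7 still-open variables draw from only 7 values {1, 2, 3, 4, 5, 6, 7}, so each is used; only P can be 3, hence P = 3.
The 2 variables O and R are confined to {1, 7}, which locks those values in; drop them from Q, S, T.
Determined: P=3, V=8. The other variables each still have more than one consistent value. That makes 2.

2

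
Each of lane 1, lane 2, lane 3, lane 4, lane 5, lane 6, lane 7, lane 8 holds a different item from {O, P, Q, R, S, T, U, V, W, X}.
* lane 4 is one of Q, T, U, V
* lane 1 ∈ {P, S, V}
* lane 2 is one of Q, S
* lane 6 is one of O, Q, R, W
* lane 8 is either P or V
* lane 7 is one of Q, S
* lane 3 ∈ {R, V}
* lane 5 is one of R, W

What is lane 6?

lane 2 and lane 7 share exactly the 2 values {Q, S}; by pigeonhole those values go to them, so strike Q, S from lane 1, lane 4, lane 6.
lane 1 and lane 8 between them cover only {P, V} — a naked pair. Remove those values from lane 3, lane 4.
lane 3 has just one choice, so lane 3 = R. Eliminate R elsewhere: lane 5, lane 6.
lane 5's domain is down to {W}, so lane 5 = W. Remove W from lane 6.
So lane 6 = O.

O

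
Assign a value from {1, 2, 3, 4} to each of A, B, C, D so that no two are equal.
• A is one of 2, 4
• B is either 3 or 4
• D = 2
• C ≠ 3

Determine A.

4

D's domain is down to {2}, so D = 2. So A, C can't be 2.
So A = 4.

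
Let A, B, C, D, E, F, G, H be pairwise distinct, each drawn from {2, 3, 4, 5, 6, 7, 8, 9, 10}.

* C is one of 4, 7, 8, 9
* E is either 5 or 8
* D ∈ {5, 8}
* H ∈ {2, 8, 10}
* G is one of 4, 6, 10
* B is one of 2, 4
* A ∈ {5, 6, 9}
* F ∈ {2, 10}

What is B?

The 8 variables draw from only 8 values {2, 4, 5, 6, 7, 8, 9, 10}, so each is used; only C can be 7, hence C = 7.
The 7 still-open variables draw from only 7 values {2, 4, 5, 6, 8, 9, 10}, so each is used; only A can be 9, hence A = 9.
Among the 6 still-open variables, 6 fits only G (and all 6 values in {2, 4, 5, 6, 8, 10} must be used), so G = 6.
The 5 still-open variables draw from only 5 values {2, 4, 5, 8, 10}, so each is used; only B can be 4, hence B = 4.

4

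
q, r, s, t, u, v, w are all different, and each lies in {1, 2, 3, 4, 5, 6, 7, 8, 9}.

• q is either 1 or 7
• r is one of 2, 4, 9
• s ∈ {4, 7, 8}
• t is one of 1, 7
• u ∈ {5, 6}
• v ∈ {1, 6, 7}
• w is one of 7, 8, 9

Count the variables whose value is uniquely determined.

2

q and t share exactly the 2 values {1, 7}; by pigeonhole those values go to them, so strike 1, 7 from s, v, w.
v must be 6 (only option left). Strike 6 from u.
u's domain is down to {5}, so u = 5.
Determined: u=5, v=6. The other variables each still have more than one consistent value. That makes 2.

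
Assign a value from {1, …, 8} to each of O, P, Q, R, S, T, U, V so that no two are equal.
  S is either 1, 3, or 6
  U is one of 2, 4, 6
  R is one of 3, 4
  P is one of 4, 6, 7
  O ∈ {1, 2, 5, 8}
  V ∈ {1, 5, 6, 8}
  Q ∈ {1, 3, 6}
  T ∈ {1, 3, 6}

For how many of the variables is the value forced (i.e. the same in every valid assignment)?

Among the 8 variables, 7 fits only P (and all 8 values in {1, 2, 3, 4, 5, 6, 7, 8} must be used), so P = 7.
The 3 variables Q, S, T are confined to {1, 3, 6}, which locks those values in; drop them from O, R, U, V.
That leaves R = 4. Eliminate 4 elsewhere: U.
U must be 2 (only option left). Eliminate 2 elsewhere: O.
Determined: P=7, R=4, U=2. The other variables each still have more than one consistent value. That makes 3.

3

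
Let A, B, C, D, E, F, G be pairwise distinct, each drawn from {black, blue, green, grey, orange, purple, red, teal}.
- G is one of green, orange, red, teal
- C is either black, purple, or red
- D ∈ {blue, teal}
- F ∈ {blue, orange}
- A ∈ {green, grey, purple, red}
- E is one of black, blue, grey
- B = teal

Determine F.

B's domain is down to {teal}, so B = teal. Remove teal from D, G.
D has just one choice, so D = blue. So E, F can't be blue.
So F = orange.

orange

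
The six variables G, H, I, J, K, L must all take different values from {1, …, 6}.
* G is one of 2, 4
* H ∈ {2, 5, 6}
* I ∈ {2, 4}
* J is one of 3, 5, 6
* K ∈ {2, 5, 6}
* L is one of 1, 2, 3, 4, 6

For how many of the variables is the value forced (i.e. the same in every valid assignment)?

Among the 6 variables, 1 fits only L (and all 6 values in {1, 2, 3, 4, 5, 6} must be used), so L = 1.
Among the 5 still-open variables, 3 fits only J (and all 5 values in {2, 3, 4, 5, 6} must be used), so J = 3.
G and I between them cover only {2, 4} — a naked pair. Remove those values from H, K.
Determined: J=3, L=1. The other variables each still have more than one consistent value. That makes 2.

2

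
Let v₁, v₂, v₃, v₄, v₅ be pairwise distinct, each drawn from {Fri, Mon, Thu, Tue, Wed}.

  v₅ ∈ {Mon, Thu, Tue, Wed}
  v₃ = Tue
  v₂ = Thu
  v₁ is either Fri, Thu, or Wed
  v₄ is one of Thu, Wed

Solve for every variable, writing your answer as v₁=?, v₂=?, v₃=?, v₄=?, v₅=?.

v₂'s domain is down to {Thu}, so v₂ = Thu. Remove Thu from v₁, v₄, v₅.
v₃ must be Tue (only option left). So v₅ can't be Tue.
That leaves v₄ = Wed. So v₁, v₅ can't be Wed.
That leaves v₅ = Mon.
That leaves v₁ = Fri.

v₁=Fri, v₂=Thu, v₃=Tue, v₄=Wed, v₅=Mon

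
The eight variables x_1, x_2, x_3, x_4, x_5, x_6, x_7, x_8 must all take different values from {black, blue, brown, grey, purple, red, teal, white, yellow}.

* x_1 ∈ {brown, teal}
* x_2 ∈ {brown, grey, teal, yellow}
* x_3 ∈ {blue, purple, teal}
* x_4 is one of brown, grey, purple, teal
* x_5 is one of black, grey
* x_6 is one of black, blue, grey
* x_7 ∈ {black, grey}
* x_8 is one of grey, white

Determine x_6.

The 8 variables draw from only 8 values {black, blue, brown, grey, purple, teal, white, yellow}, so each is used; only x_8 can be white, hence x_8 = white.
Among the 7 still-open variables, yellow fits only x_2 (and all 7 values in {black, blue, brown, grey, purple, teal, yellow} must be used), so x_2 = yellow.
The 2 variables x_5 and x_7 are confined to {black, grey}, which locks those values in; drop them from x_4, x_6.
So x_6 = blue.

blue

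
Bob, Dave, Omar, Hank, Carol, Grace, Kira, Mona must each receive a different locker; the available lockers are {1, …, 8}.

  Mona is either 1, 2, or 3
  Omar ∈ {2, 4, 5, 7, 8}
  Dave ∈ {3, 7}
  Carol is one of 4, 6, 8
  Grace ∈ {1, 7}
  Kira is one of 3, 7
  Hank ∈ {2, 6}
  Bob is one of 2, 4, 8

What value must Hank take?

6

Among the 8 variables, 5 fits only Omar (and all 8 values in {1, 2, 3, 4, 5, 6, 7, 8} must be used), so Omar = 5.
The 2 variables Dave and Kira are confined to {3, 7}, which locks those values in; drop them from Grace, Mona.
That leaves Grace = 1. Remove 1 from Mona.
That leaves Mona = 2. Strike 2 from Bob, Hank.
So Hank = 6.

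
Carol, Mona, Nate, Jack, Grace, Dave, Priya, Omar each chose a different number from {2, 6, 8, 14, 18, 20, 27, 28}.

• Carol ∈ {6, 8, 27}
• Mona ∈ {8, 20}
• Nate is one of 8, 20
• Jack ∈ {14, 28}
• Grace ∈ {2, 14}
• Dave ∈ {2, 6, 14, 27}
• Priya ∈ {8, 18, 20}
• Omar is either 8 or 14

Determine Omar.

14

The 8 variables draw from only 8 values {2, 6, 8, 14, 18, 20, 27, 28}, so each is used; only Priya can be 18, hence Priya = 18.
The 7 still-open variables draw from only 7 values {2, 6, 8, 14, 20, 27, 28}, so each is used; only Jack can be 28, hence Jack = 28.
Mona and Nate between them cover only {8, 20} — a naked pair. Remove those values from Carol, Omar.
So Omar = 14.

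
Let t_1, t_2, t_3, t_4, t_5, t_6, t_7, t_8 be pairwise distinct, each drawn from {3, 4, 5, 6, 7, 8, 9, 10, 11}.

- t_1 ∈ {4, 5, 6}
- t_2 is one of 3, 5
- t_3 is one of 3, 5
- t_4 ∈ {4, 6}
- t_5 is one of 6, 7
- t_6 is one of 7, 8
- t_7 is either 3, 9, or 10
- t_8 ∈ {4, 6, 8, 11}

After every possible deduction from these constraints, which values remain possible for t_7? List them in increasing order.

t_2 and t_3 between them cover only {3, 5} — a naked pair. Remove those values from t_1, t_7.
The 2 variables t_1 and t_4 are confined to {4, 6}, which locks those values in; drop them from t_5, t_8.
That leaves t_5 = 7. So t_6 can't be 7.
t_6's domain is down to {8}, so t_6 = 8. Eliminate 8 elsewhere: t_8.
That leaves t_8 = 11.
No further eliminations apply; t_7 can still be any of 9, 10.

9, 10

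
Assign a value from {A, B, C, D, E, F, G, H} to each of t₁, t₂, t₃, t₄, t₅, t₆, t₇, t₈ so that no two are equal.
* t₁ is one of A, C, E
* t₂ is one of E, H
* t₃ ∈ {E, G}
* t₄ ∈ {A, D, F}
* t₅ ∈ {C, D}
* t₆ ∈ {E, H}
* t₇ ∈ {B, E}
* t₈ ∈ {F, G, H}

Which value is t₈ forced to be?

The 8 variables draw from only 8 values {A, B, C, D, E, F, G, H}, so each is used; only t₇ can be B, hence t₇ = B.
t₂ and t₆ share exactly the 2 values {E, H}; by pigeonhole those values go to them, so strike E, H from t₁, t₃, t₈.
That leaves t₃ = G. Eliminate G elsewhere: t₈.
So t₈ = F.

F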